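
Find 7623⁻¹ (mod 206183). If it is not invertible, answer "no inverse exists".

39300

gcd(206183, 7623) by repeated division:
206183 = 27*7623 + 362
7623 = 21*362 + 21
362 = 17*21 + 5
21 = 4*5 + 1
5 = 5*1 + 0
The gcd is 1. Working backward:
1 = 21 − 4·5
1 = −4·362 + 69·21
1 = 69·7623 − 1453·362
1 = −1453·206183 + 39300·7623
So 7623·39300 ≡ 1 (mod 206183).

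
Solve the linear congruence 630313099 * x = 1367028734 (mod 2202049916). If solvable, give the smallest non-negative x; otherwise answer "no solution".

674879846

First find gcd(630313099, 2202049916):
2202049916 = 3*630313099 + 311110619
630313099 = 2*311110619 + 8091861
311110619 = 38*8091861 + 3619901
8091861 = 2*3619901 + 852059
3619901 = 4*852059 + 211665
852059 = 4*211665 + 5399
211665 = 39*5399 + 1104
5399 = 4*1104 + 983
1104 = 1*983 + 121
983 = 8*121 + 15
121 = 8*15 + 1
15 = 15*1 + 0
gcd = 1, so a unique solution mod 2202049916 exists.
Back-substitute for the Bézout coefficients:
1 = 121 − 8·15
1 = −8·983 + 65·121
1 = 65·1104 − 73·983
1 = −73·5399 + 357·1104
1 = 357·211665 − 13996·5399
1 = −13996·852059 + 56341·211665
1 = 56341·3619901 − 239360·852059
1 = −239360·8091861 + 535061·3619901
1 = 535061·311110619 − 20571678·8091861
1 = −20571678·630313099 + 41678417·311110619
1 = 41678417·2202049916 − 145606929·630313099
So 630313099·(-145606929) ≡ 1 (mod 2202049916), giving 630313099⁻¹ ≡ 2056442987.
x ≡ 630313099⁻¹·1367028734 ≡ 2056442987·1367028734 ≡ 674879846 (mod 2202049916).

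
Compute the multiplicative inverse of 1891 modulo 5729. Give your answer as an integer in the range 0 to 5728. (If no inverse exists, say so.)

Apply the Euclidean algorithm to 5729 and 1891:
5729 = 3×1891 + 56
1891 = 33×56 + 43
56 = 1×43 + 13
43 = 3×13 + 4
13 = 3×4 + 1
4 = 4×1 + 0
Since gcd(1891, 5729) = 1, back-substitute to write 1 as a combination:
1 = 13 − 3·4
1 = −3·43 + 10·13
1 = 10·56 − 13·43
1 = −13·1891 + 439·56
1 = 439·5729 − 1330·1891
So 1891·(-1330) ≡ 1 (mod 5729), and -1330 ≡ 4399 (mod 5729).

4399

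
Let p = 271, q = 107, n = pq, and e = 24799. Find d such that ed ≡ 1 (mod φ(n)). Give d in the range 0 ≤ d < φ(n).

φ(n) = (p−1)(q−1) = 270·106 = 28620.
Need d with 24799·d ≡ 1 (mod 28620). Apply the extended Euclidean algorithm:
28620 = 1·24799 + 3821
24799 = 6·3821 + 1873
3821 = 2·1873 + 75
1873 = 24·75 + 73
75 = 1·73 + 2
73 = 36·2 + 1
2 = 2·1 + 0
Back-substitute:
1 = 73 − 36·2
1 = −36·75 + 37·73
1 = 37·1873 − 924·75
1 = −924·3821 + 1885·1873
1 = 1885·24799 − 12234·3821
1 = −12234·28620 + 14119·24799
So 24799·14119 ≡ 1 (mod 28620), hence d = 14119.

14119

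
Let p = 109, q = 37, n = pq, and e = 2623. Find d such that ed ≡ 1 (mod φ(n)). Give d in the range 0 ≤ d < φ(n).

3679

φ(n) = (p−1)(q−1) = 108·36 = 3888.
Need d with 2623·d ≡ 1 (mod 3888). Apply the extended Euclidean algorithm:
3888 = 1·2623 + 1265
2623 = 2·1265 + 93
1265 = 13·93 + 56
93 = 1·56 + 37
56 = 1·37 + 19
37 = 1·19 + 18
19 = 1·18 + 1
18 = 18·1 + 0
Back-substitute:
1 = 19 − 18
1 = −37 + 2·19
1 = 2·56 − 3·37
1 = −3·93 + 5·56
1 = 5·1265 − 68·93
1 = −68·2623 + 141·1265
1 = 141·3888 − 209·2623
So 2623·(-209) ≡ 1 (mod 3888), hence d ≡ -209 ≡ 3679 (mod 3888).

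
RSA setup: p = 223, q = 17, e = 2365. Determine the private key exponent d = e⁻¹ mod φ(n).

3157

φ(n) = (p−1)(q−1) = 222·16 = 3552.
Need d with 2365·d ≡ 1 (mod 3552). Apply the extended Euclidean algorithm:
3552 = 1×2365 + 1187
2365 = 1×1187 + 1178
1187 = 1×1178 + 9
1178 = 130×9 + 8
9 = 1×8 + 1
8 = 8×1 + 0
Back-substitute:
1 = 9 − 8
1 = −1178 + 131·9
1 = 131·1187 − 132·1178
1 = −132·2365 + 263·1187
1 = 263·3552 − 395·2365
So 2365·(-395) ≡ 1 (mod 3552), hence d ≡ -395 ≡ 3157 (mod 3552).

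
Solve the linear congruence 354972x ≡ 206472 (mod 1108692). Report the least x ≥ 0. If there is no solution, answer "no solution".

37621

First find gcd(354972, 1108692):
1108692 = 3×354972 + 43776
354972 = 8×43776 + 4764
43776 = 9×4764 + 900
4764 = 5×900 + 264
900 = 3×264 + 108
264 = 2×108 + 48
108 = 2×48 + 12
48 = 4×12 + 0
gcd = 12 and 12 | 206472, so solutions exist. Divide through by 12: 29581x ≡ 17206 (mod 92391).
Now find 29581⁻¹ mod 92391:
92391 = 3·29581 + 3648
29581 = 8·3648 + 397
3648 = 9·397 + 75
397 = 5·75 + 22
75 = 3·22 + 9
22 = 2·9 + 4
9 = 2·4 + 1
4 = 4·1 + 0
Back-substitute:
1 = 9 − 2·4
1 = −2·22 + 5·9
1 = 5·75 − 17·22
1 = −17·397 + 90·75
1 = 90·3648 − 827·397
1 = −827·29581 + 6706·3648
1 = 6706·92391 − 20945·29581
So 29581·(-20945) ≡ 1 (mod 92391), i.e. 29581⁻¹ ≡ 71446.
Then x ≡ 71446·17206 ≡ 37621 (mod 92391); the smallest non-negative solution is x = 37621.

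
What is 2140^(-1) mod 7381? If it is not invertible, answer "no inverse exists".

5722

Apply the Euclidean algorithm to 7381 and 2140:
7381 = 3·2140 + 961
2140 = 2·961 + 218
961 = 4·218 + 89
218 = 2·89 + 40
89 = 2·40 + 9
40 = 4·9 + 4
9 = 2·4 + 1
4 = 4·1 + 0
The gcd is 1. Working backward:
1 = 9 − 2·4
1 = −2·40 + 9·9
1 = 9·89 − 20·40
1 = −20·218 + 49·89
1 = 49·961 − 216·218
1 = −216·2140 + 481·961
1 = 481·7381 − 1659·2140
Hence 2140⁻¹ ≡ -1659 ≡ 5722 (mod 7381).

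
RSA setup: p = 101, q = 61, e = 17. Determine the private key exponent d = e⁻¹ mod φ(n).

353

φ(n) = (p−1)(q−1) = 100·60 = 6000.
Need d with 17·d ≡ 1 (mod 6000). Apply the extended Euclidean algorithm:
6000 = 352*17 + 16
17 = 1*16 + 1
16 = 16*1 + 0
Back-substitute:
1 = 17 − 16
1 = −6000 + 353·17
So 17·353 ≡ 1 (mod 6000), hence d = 353.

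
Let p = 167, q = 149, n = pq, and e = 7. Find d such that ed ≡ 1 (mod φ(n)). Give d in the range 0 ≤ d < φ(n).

14039

φ(n) = (p−1)(q−1) = 166·148 = 24568.
Need d with 7·d ≡ 1 (mod 24568). Apply the extended Euclidean algorithm:
24568 = 3509*7 + 5
7 = 1*5 + 2
5 = 2*2 + 1
2 = 2*1 + 0
Back-substitute:
1 = 5 − 2·2
1 = −2·7 + 3·5
1 = 3·24568 − 10529·7
So 7·(-10529) ≡ 1 (mod 24568), hence d ≡ -10529 ≡ 14039 (mod 24568).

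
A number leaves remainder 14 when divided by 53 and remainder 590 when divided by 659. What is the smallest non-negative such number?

Write x = 14 + 53·k. Then 53·k ≡ 590 − 14 ≡ 576 (mod 659).
Need 53⁻¹ mod 659. Extended Euclid on (659, 53):
659 = 12*53 + 23
53 = 2*23 + 7
23 = 3*7 + 2
7 = 3*2 + 1
2 = 2*1 + 0
Back-substitute:
1 = 7 − 3·2
1 = −3·23 + 10·7
1 = 10·53 − 23·23
1 = −23·659 + 286·53
53⁻¹ ≡ 286 (mod 659), so k ≡ 286·576 ≡ 645 (mod 659).
x = 14 + 53·645 = 34199.

34199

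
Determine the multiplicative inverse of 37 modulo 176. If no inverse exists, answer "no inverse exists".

157

Apply the Euclidean algorithm to 176 and 37:
176 = 4×37 + 28
37 = 1×28 + 9
28 = 3×9 + 1
9 = 9×1 + 0
The gcd is 1. Working backward:
1 = 28 − 3·9
1 = −3·37 + 4·28
1 = 4·176 − 19·37
Hence 37⁻¹ ≡ -19 ≡ 157 (mod 176).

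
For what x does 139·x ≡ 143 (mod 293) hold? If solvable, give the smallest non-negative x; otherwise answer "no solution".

First find gcd(139, 293):
293 = 2*139 + 15
139 = 9*15 + 4
15 = 3*4 + 3
4 = 1*3 + 1
3 = 3*1 + 0
gcd = 1, so a unique solution mod 293 exists.
Back-substitute for the Bézout coefficients:
1 = 4 − 3
1 = −15 + 4·4
1 = 4·139 − 37·15
1 = −37·293 + 78·139
So 139·(78) ≡ 1 (mod 293), giving 139⁻¹ ≡ 78.
x ≡ 139⁻¹·143 ≡ 78·143 ≡ 20 (mod 293).

20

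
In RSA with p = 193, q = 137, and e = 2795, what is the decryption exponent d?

16835

φ(n) = (p−1)(q−1) = 192·136 = 26112.
Need d with 2795·d ≡ 1 (mod 26112). Apply the extended Euclidean algorithm:
26112 = 9*2795 + 957
2795 = 2*957 + 881
957 = 1*881 + 76
881 = 11*76 + 45
76 = 1*45 + 31
45 = 1*31 + 14
31 = 2*14 + 3
14 = 4*3 + 2
3 = 1*2 + 1
2 = 2*1 + 0
Back-substitute:
1 = 3 − 2
1 = −14 + 5·3
1 = 5·31 − 11·14
1 = −11·45 + 16·31
1 = 16·76 − 27·45
1 = −27·881 + 313·76
1 = 313·957 − 340·881
1 = −340·2795 + 993·957
1 = 993·26112 − 9277·2795
So 2795·(-9277) ≡ 1 (mod 26112), hence d ≡ -9277 ≡ 16835 (mod 26112).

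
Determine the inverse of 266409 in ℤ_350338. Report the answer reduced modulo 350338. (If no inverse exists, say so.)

Run Euclid on (350338, 266409):
350338 = 1*266409 + 83929
266409 = 3*83929 + 14622
83929 = 5*14622 + 10819
14622 = 1*10819 + 3803
10819 = 2*3803 + 3213
3803 = 1*3213 + 590
3213 = 5*590 + 263
590 = 2*263 + 64
263 = 4*64 + 7
64 = 9*7 + 1
7 = 7*1 + 0
Since gcd(266409, 350338) = 1, back-substitute to write 1 as a combination:
1 = 64 − 9·7
1 = −9·263 + 37·64
1 = 37·590 − 83·263
1 = −83·3213 + 452·590
1 = 452·3803 − 535·3213
1 = −535·10819 + 1522·3803
1 = 1522·14622 − 2057·10819
1 = −2057·83929 + 11807·14622
1 = 11807·266409 − 37478·83929
1 = −37478·350338 + 49285·266409
So 266409·49285 ≡ 1 (mod 350338).

49285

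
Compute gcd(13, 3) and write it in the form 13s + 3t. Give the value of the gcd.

Apply Euclid's algorithm to 13 and 3:
13 = 4*3 + 1
3 = 3*1 + 0
gcd(13, 3) = 1.
Back-substituting:
1 = 13 − 4·3
So 1 = (1)·13 + (-4)·3.

1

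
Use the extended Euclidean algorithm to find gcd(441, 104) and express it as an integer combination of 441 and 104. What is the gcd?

1

Apply Euclid's algorithm to 441 and 104:
441 = 4*104 + 25
104 = 4*25 + 4
25 = 6*4 + 1
4 = 4*1 + 0
gcd(441, 104) = 1.
Working backward:
1 = 25 − 6·4
1 = −6·104 + 25·25
1 = 25·441 − 106·104
So 1 = (25)·441 + (-106)·104.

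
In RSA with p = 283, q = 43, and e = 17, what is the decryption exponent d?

φ(n) = (p−1)(q−1) = 282·42 = 11844.
Need d with 17·d ≡ 1 (mod 11844). Apply the extended Euclidean algorithm:
11844 = 696·17 + 12
17 = 1·12 + 5
12 = 2·5 + 2
5 = 2·2 + 1
2 = 2·1 + 0
Back-substitute:
1 = 5 − 2·2
1 = −2·12 + 5·5
1 = 5·17 − 7·12
1 = −7·11844 + 4877·17
So 17·4877 ≡ 1 (mod 11844), hence d = 4877.

4877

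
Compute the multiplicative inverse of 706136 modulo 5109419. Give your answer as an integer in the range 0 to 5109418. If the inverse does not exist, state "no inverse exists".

gcd(5109419, 706136) by repeated division:
5109419 = 7*706136 + 166467
706136 = 4*166467 + 40268
166467 = 4*40268 + 5395
40268 = 7*5395 + 2503
5395 = 2*2503 + 389
2503 = 6*389 + 169
389 = 2*169 + 51
169 = 3*51 + 16
51 = 3*16 + 3
16 = 5*3 + 1
3 = 3*1 + 0
gcd = 1, so the inverse exists. Back-substitute:
1 = 16 − 5·3
1 = −5·51 + 16·16
1 = 16·169 − 53·51
1 = −53·389 + 122·169
1 = 122·2503 − 785·389
1 = −785·5395 + 1692·2503
1 = 1692·40268 − 12629·5395
1 = −12629·166467 + 52208·40268
1 = 52208·706136 − 221461·166467
1 = −221461·5109419 + 1602435·706136
So 706136·1602435 ≡ 1 (mod 5109419).

1602435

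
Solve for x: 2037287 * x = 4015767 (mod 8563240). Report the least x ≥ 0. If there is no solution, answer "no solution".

First find gcd(2037287, 8563240):
8563240 = 4·2037287 + 414092
2037287 = 4·414092 + 380919
414092 = 1·380919 + 33173
380919 = 11·33173 + 16016
33173 = 2·16016 + 1141
16016 = 14·1141 + 42
1141 = 27·42 + 7
42 = 6·7 + 0
gcd = 7 and 7 | 4015767, so solutions exist. Divide through by 7: 291041x ≡ 573681 (mod 1223320).
Now find 291041⁻¹ mod 1223320:
1223320 = 4×291041 + 59156
291041 = 4×59156 + 54417
59156 = 1×54417 + 4739
54417 = 11×4739 + 2288
4739 = 2×2288 + 163
2288 = 14×163 + 6
163 = 27×6 + 1
6 = 6×1 + 0
Back-substitute:
1 = 163 − 27·6
1 = −27·2288 + 379·163
1 = 379·4739 − 785·2288
1 = −785·54417 + 9014·4739
1 = 9014·59156 − 9799·54417
1 = −9799·291041 + 48210·59156
1 = 48210·1223320 − 202639·291041
So 291041·(-202639) ≡ 1 (mod 1223320), i.e. 291041⁻¹ ≡ 1020681.
Then x ≡ 1020681·573681 ≡ 732121 (mod 1223320); the smallest non-negative solution is x = 732121.

732121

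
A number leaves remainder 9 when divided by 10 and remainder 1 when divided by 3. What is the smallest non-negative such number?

19

Write x = 9 + 10·k. Then 10·k ≡ 1 − 9 ≡ 1 (mod 3).
Need 10⁻¹ mod 3. Extended Euclid on (3, 1):
3 = 3×1 + 0
10⁻¹ ≡ 1 (mod 3), so k ≡ 1·1 ≡ 1 (mod 3).
x = 9 + 10·1 = 19.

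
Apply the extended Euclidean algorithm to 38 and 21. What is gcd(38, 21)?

Apply Euclid's algorithm to 38 and 21:
38 = 1*21 + 17
21 = 1*17 + 4
17 = 4*4 + 1
4 = 4*1 + 0
gcd(38, 21) = 1.
Express as a combination:
1 = 17 − 4·4
1 = −4·21 + 5·17
1 = 5·38 − 9·21
So 1 = (5)·38 + (-9)·21.

1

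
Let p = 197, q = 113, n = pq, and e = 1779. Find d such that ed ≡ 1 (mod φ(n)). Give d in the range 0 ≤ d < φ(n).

φ(n) = (p−1)(q−1) = 196·112 = 21952.
Need d with 1779·d ≡ 1 (mod 21952). Apply the extended Euclidean algorithm:
21952 = 12*1779 + 604
1779 = 2*604 + 571
604 = 1*571 + 33
571 = 17*33 + 10
33 = 3*10 + 3
10 = 3*3 + 1
3 = 3*1 + 0
Back-substitute:
1 = 10 − 3·3
1 = −3·33 + 10·10
1 = 10·571 − 173·33
1 = −173·604 + 183·571
1 = 183·1779 − 539·604
1 = −539·21952 + 6651·1779
So 1779·6651 ≡ 1 (mod 21952), hence d = 6651.

6651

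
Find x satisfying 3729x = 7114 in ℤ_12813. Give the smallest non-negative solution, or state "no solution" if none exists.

no solution

gcd(3729, 12813):
12813 = 3·3729 + 1626
3729 = 2·1626 + 477
1626 = 3·477 + 195
477 = 2·195 + 87
195 = 2·87 + 21
87 = 4·21 + 3
21 = 7·3 + 0
gcd = 3, but 3 ∤ 7114, so the congruence has no solution.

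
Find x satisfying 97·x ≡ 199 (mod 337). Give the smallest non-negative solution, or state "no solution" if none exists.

First find gcd(97, 337):
337 = 3×97 + 46
97 = 2×46 + 5
46 = 9×5 + 1
5 = 5×1 + 0
gcd = 1, so a unique solution mod 337 exists.
Back-substitute for the Bézout coefficients:
1 = 46 − 9·5
1 = −9·97 + 19·46
1 = 19·337 − 66·97
So 97·(-66) ≡ 1 (mod 337), giving 97⁻¹ ≡ 271.
x ≡ 97⁻¹·199 ≡ 271·199 ≡ 9 (mod 337).

9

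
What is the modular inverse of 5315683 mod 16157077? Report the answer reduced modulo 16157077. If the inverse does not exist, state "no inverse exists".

gcd(16157077, 5315683) by repeated division:
16157077 = 3×5315683 + 210028
5315683 = 25×210028 + 64983
210028 = 3×64983 + 15079
64983 = 4×15079 + 4667
15079 = 3×4667 + 1078
4667 = 4×1078 + 355
1078 = 3×355 + 13
355 = 27×13 + 4
13 = 3×4 + 1
4 = 4×1 + 0
Since gcd(5315683, 16157077) = 1, back-substitute to write 1 as a combination:
1 = 13 − 3·4
1 = −3·355 + 82·13
1 = 82·1078 − 249·355
1 = −249·4667 + 1078·1078
1 = 1078·15079 − 3483·4667
1 = −3483·64983 + 15010·15079
1 = 15010·210028 − 48513·64983
1 = −48513·5315683 + 1227835·210028
1 = 1227835·16157077 − 3732018·5315683
So 5315683·(-3732018) ≡ 1 (mod 16157077), and -3732018 ≡ 12425059 (mod 16157077).

12425059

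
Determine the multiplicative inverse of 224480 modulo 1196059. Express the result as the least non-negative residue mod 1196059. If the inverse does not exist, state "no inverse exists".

gcd(1196059, 224480) by repeated division:
1196059 = 5*224480 + 73659
224480 = 3*73659 + 3503
73659 = 21*3503 + 96
3503 = 36*96 + 47
96 = 2*47 + 2
47 = 23*2 + 1
2 = 2*1 + 0
Since gcd(224480, 1196059) = 1, back-substitute to write 1 as a combination:
1 = 47 − 23·2
1 = −23·96 + 47·47
1 = 47·3503 − 1715·96
1 = −1715·73659 + 36062·3503
1 = 36062·224480 − 109901·73659
1 = −109901·1196059 + 585567·224480
So 224480·585567 ≡ 1 (mod 1196059).

585567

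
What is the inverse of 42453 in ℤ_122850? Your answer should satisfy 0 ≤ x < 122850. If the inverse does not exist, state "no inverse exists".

no inverse exists

Euclidean algorithm on 122850, 42453:
122850 = 2×42453 + 37944
42453 = 1×37944 + 4509
37944 = 8×4509 + 1872
4509 = 2×1872 + 765
1872 = 2×765 + 342
765 = 2×342 + 81
342 = 4×81 + 18
81 = 4×18 + 9
18 = 2×9 + 0
Since gcd = 9 > 1, 42453 is not a unit mod 122850.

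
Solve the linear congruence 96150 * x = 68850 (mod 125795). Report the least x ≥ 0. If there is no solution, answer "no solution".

21745

First find gcd(96150, 125795):
125795 = 1*96150 + 29645
96150 = 3*29645 + 7215
29645 = 4*7215 + 785
7215 = 9*785 + 150
785 = 5*150 + 35
150 = 4*35 + 10
35 = 3*10 + 5
10 = 2*5 + 0
gcd = 5 and 5 | 68850, so solutions exist. Divide through by 5: 19230x ≡ 13770 (mod 25159).
Now find 19230⁻¹ mod 25159:
25159 = 1×19230 + 5929
19230 = 3×5929 + 1443
5929 = 4×1443 + 157
1443 = 9×157 + 30
157 = 5×30 + 7
30 = 4×7 + 2
7 = 3×2 + 1
2 = 2×1 + 0
Back-substitute:
1 = 7 − 3·2
1 = −3·30 + 13·7
1 = 13·157 − 68·30
1 = −68·1443 + 625·157
1 = 625·5929 − 2568·1443
1 = −2568·19230 + 8329·5929
1 = 8329·25159 − 10897·19230
So 19230·(-10897) ≡ 1 (mod 25159), i.e. 19230⁻¹ ≡ 14262.
Then x ≡ 14262·13770 ≡ 21745 (mod 25159); the smallest non-negative solution is x = 21745.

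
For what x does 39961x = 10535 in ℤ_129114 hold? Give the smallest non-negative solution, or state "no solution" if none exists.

First find gcd(39961, 129114):
129114 = 3*39961 + 9231
39961 = 4*9231 + 3037
9231 = 3*3037 + 120
3037 = 25*120 + 37
120 = 3*37 + 9
37 = 4*9 + 1
9 = 9*1 + 0
gcd = 1, so a unique solution mod 129114 exists.
Back-substitute for the Bézout coefficients:
1 = 37 − 4·9
1 = −4·120 + 13·37
1 = 13·3037 − 329·120
1 = −329·9231 + 1000·3037
1 = 1000·39961 − 4329·9231
1 = −4329·129114 + 13987·39961
So 39961·(13987) ≡ 1 (mod 129114), giving 39961⁻¹ ≡ 13987.
x ≡ 39961⁻¹·10535 ≡ 13987·10535 ≡ 33971 (mod 129114).

33971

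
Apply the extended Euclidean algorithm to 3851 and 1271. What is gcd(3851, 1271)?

1

Euclidean algorithm:
3851 = 3×1271 + 38
1271 = 33×38 + 17
38 = 2×17 + 4
17 = 4×4 + 1
4 = 4×1 + 0
gcd(3851, 1271) = 1.
Back-substituting:
1 = 17 − 4·4
1 = −4·38 + 9·17
1 = 9·1271 − 301·38
1 = −301·3851 + 912·1271
So 1 = (-301)·3851 + (912)·1271.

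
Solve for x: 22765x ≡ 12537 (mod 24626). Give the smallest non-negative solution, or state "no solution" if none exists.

4585

First find gcd(22765, 24626):
24626 = 1*22765 + 1861
22765 = 12*1861 + 433
1861 = 4*433 + 129
433 = 3*129 + 46
129 = 2*46 + 37
46 = 1*37 + 9
37 = 4*9 + 1
9 = 9*1 + 0
gcd = 1, so a unique solution mod 24626 exists.
Back-substitute for the Bézout coefficients:
1 = 37 − 4·9
1 = −4·46 + 5·37
1 = 5·129 − 14·46
1 = −14·433 + 47·129
1 = 47·1861 − 202·433
1 = −202·22765 + 2471·1861
1 = 2471·24626 − 2673·22765
So 22765·(-2673) ≡ 1 (mod 24626), giving 22765⁻¹ ≡ 21953.
x ≡ 22765⁻¹·12537 ≡ 21953·12537 ≡ 4585 (mod 24626).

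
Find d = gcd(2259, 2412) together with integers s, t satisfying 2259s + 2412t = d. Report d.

Repeated division:
2412 = 1*2259 + 153
2259 = 14*153 + 117
153 = 1*117 + 36
117 = 3*36 + 9
36 = 4*9 + 0
gcd(2259, 2412) = 9.
Back-substituting:
9 = 117 − 3·36
9 = −3·153 + 4·117
9 = 4·2259 − 59·153
9 = −59·2412 + 63·2259
So 9 = (-59)·2412 + (63)·2259.

9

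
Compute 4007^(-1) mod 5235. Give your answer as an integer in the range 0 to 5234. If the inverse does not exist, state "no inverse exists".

Run Euclid on (5235, 4007):
5235 = 1×4007 + 1228
4007 = 3×1228 + 323
1228 = 3×323 + 259
323 = 1×259 + 64
259 = 4×64 + 3
64 = 21×3 + 1
3 = 3×1 + 0
gcd = 1, so the inverse exists. Back-substitute:
1 = 64 − 21·3
1 = −21·259 + 85·64
1 = 85·323 − 106·259
1 = −106·1228 + 403·323
1 = 403·4007 − 1315·1228
1 = −1315·5235 + 1718·4007
So 4007·1718 ≡ 1 (mod 5235).

1718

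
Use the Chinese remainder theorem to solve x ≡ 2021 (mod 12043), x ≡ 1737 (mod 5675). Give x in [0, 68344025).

14297062

Write x = 2021 + 12043·k. Then 12043·k ≡ 1737 − 2021 ≡ 5391 (mod 5675).
Need 12043⁻¹ mod 5675. Extended Euclid on (5675, 693):
5675 = 8×693 + 131
693 = 5×131 + 38
131 = 3×38 + 17
38 = 2×17 + 4
17 = 4×4 + 1
4 = 4×1 + 0
Back-substitute:
1 = 17 − 4·4
1 = −4·38 + 9·17
1 = 9·131 − 31·38
1 = −31·693 + 164·131
1 = 164·5675 − 1343·693
12043⁻¹ ≡ 4332 (mod 5675), so k ≡ 4332·5391 ≡ 1187 (mod 5675).
x = 2021 + 12043·1187 = 14297062.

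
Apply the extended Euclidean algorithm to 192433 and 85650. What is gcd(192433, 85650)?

Euclidean algorithm:
192433 = 2·85650 + 21133
85650 = 4·21133 + 1118
21133 = 18·1118 + 1009
1118 = 1·1009 + 109
1009 = 9·109 + 28
109 = 3·28 + 25
28 = 1·25 + 3
25 = 8·3 + 1
3 = 3·1 + 0
gcd(192433, 85650) = 1.
Express as a combination:
1 = 25 − 8·3
1 = −8·28 + 9·25
1 = 9·109 − 35·28
1 = −35·1009 + 324·109
1 = 324·1118 − 359·1009
1 = −359·21133 + 6786·1118
1 = 6786·85650 − 27503·21133
1 = −27503·192433 + 61792·85650
So 1 = (-27503)·192433 + (61792)·85650.

1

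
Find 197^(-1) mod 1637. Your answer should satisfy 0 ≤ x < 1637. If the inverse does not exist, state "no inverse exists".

Extended Euclidean algorithm:
1637 = 8*197 + 61
197 = 3*61 + 14
61 = 4*14 + 5
14 = 2*5 + 4
5 = 1*4 + 1
4 = 4*1 + 0
gcd = 1, so the inverse exists. Back-substitute:
1 = 5 − 4
1 = −14 + 3·5
1 = 3·61 − 13·14
1 = −13·197 + 42·61
1 = 42·1637 − 349·197
Hence 197⁻¹ ≡ -349 ≡ 1288 (mod 1637).

1288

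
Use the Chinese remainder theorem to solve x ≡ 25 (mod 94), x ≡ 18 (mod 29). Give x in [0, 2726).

Write x = 25 + 94·k. Then 94·k ≡ 18 − 25 ≡ 22 (mod 29).
Need 94⁻¹ mod 29. Extended Euclid on (29, 7):
29 = 4*7 + 1
7 = 7*1 + 0
Back-substitute:
1 = 29 − 4·7
94⁻¹ ≡ 25 (mod 29), so k ≡ 25·22 ≡ 28 (mod 29).
x = 25 + 94·28 = 2657.

2657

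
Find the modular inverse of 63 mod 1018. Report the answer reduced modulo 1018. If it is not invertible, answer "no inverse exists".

gcd(1018, 63) by repeated division:
1018 = 16×63 + 10
63 = 6×10 + 3
10 = 3×3 + 1
3 = 3×1 + 0
Since gcd(63, 1018) = 1, back-substitute to write 1 as a combination:
1 = 10 − 3·3
1 = −3·63 + 19·10
1 = 19·1018 − 307·63
Hence 63⁻¹ ≡ -307 ≡ 711 (mod 1018).

711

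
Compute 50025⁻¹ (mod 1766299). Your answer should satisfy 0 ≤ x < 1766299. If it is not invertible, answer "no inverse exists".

Apply the Euclidean algorithm to 1766299 and 50025:
1766299 = 35×50025 + 15424
50025 = 3×15424 + 3753
15424 = 4×3753 + 412
3753 = 9×412 + 45
412 = 9×45 + 7
45 = 6×7 + 3
7 = 2×3 + 1
3 = 3×1 + 0
gcd = 1, so the inverse exists. Back-substitute:
1 = 7 − 2·3
1 = −2·45 + 13·7
1 = 13·412 − 119·45
1 = −119·3753 + 1084·412
1 = 1084·15424 − 4455·3753
1 = −4455·50025 + 14449·15424
1 = 14449·1766299 − 510170·50025
Thus 50025·(-510170) ≡ 1 (mod 1766299); reducing, -510170 mod 1766299 = 1256129.

1256129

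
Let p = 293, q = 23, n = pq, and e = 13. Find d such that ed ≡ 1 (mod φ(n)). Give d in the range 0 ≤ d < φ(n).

2965

φ(n) = (p−1)(q−1) = 292·22 = 6424.
Need d with 13·d ≡ 1 (mod 6424). Apply the extended Euclidean algorithm:
6424 = 494×13 + 2
13 = 6×2 + 1
2 = 2×1 + 0
Back-substitute:
1 = 13 − 6·2
1 = −6·6424 + 2965·13
So 13·2965 ≡ 1 (mod 6424), hence d = 2965.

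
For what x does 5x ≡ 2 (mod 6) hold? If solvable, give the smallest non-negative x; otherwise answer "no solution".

4

First find gcd(5, 6):
6 = 1*5 + 1
5 = 5*1 + 0
gcd = 1, so a unique solution mod 6 exists.
Back-substitute for the Bézout coefficients:
1 = 6 − 5
So 5·(-1) ≡ 1 (mod 6), giving 5⁻¹ ≡ 5.
x ≡ 5⁻¹·2 ≡ 5·2 ≡ 4 (mod 6).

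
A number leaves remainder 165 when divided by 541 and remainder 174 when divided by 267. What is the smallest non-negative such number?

104037

Write x = 165 + 541·k. Then 541·k ≡ 174 − 165 ≡ 9 (mod 267).
Need 541⁻¹ mod 267. Extended Euclid on (267, 7):
267 = 38*7 + 1
7 = 7*1 + 0
Back-substitute:
1 = 267 − 38·7
541⁻¹ ≡ 229 (mod 267), so k ≡ 229·9 ≡ 192 (mod 267).
x = 165 + 541·192 = 104037.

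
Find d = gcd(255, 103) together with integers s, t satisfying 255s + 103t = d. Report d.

Apply Euclid's algorithm to 255 and 103:
255 = 2×103 + 49
103 = 2×49 + 5
49 = 9×5 + 4
5 = 1×4 + 1
4 = 4×1 + 0
gcd(255, 103) = 1.
Working backward:
1 = 5 − 4
1 = −49 + 10·5
1 = 10·103 − 21·49
1 = −21·255 + 52·103
So 1 = (-21)·255 + (52)·103.

1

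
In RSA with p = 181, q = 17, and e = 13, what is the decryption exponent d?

φ(n) = (p−1)(q−1) = 180·16 = 2880.
Need d with 13·d ≡ 1 (mod 2880). Apply the extended Euclidean algorithm:
2880 = 221×13 + 7
13 = 1×7 + 6
7 = 1×6 + 1
6 = 6×1 + 0
Back-substitute:
1 = 7 − 6
1 = −13 + 2·7
1 = 2·2880 − 443·13
So 13·(-443) ≡ 1 (mod 2880), hence d ≡ -443 ≡ 2437 (mod 2880).

2437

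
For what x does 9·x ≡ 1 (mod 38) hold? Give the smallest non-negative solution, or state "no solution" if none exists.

17

First find gcd(9, 38):
38 = 4*9 + 2
9 = 4*2 + 1
2 = 2*1 + 0
gcd = 1, so a unique solution mod 38 exists.
Back-substitute for the Bézout coefficients:
1 = 9 − 4·2
1 = −4·38 + 17·9
So 9·(17) ≡ 1 (mod 38), giving 9⁻¹ ≡ 17.
x ≡ 9⁻¹·1 ≡ 17·1 ≡ 17 (mod 38).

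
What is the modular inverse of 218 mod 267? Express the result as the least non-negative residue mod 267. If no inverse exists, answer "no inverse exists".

158

Extended Euclidean algorithm:
267 = 1×218 + 49
218 = 4×49 + 22
49 = 2×22 + 5
22 = 4×5 + 2
5 = 2×2 + 1
2 = 2×1 + 0
gcd = 1, so the inverse exists. Back-substitute:
1 = 5 − 2·2
1 = −2·22 + 9·5
1 = 9·49 − 20·22
1 = −20·218 + 89·49
1 = 89·267 − 109·218
Hence 218⁻¹ ≡ -109 ≡ 158 (mod 267).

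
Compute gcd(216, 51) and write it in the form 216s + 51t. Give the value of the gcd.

3

Repeated division:
216 = 4·51 + 12
51 = 4·12 + 3
12 = 4·3 + 0
gcd(216, 51) = 3.
Working backward:
3 = 51 − 4·12
3 = −4·216 + 17·51
So 3 = (-4)·216 + (17)·51.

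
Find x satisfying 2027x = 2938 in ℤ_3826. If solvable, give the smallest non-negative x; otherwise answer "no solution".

2610

First find gcd(2027, 3826):
3826 = 1·2027 + 1799
2027 = 1·1799 + 228
1799 = 7·228 + 203
228 = 1·203 + 25
203 = 8·25 + 3
25 = 8·3 + 1
3 = 3·1 + 0
gcd = 1, so a unique solution mod 3826 exists.
Back-substitute for the Bézout coefficients:
1 = 25 − 8·3
1 = −8·203 + 65·25
1 = 65·228 − 73·203
1 = −73·1799 + 576·228
1 = 576·2027 − 649·1799
1 = −649·3826 + 1225·2027
So 2027·(1225) ≡ 1 (mod 3826), giving 2027⁻¹ ≡ 1225.
x ≡ 2027⁻¹·2938 ≡ 1225·2938 ≡ 2610 (mod 3826).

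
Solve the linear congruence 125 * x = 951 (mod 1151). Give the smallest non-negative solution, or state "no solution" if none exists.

689

First find gcd(125, 1151):
1151 = 9×125 + 26
125 = 4×26 + 21
26 = 1×21 + 5
21 = 4×5 + 1
5 = 5×1 + 0
gcd = 1, so a unique solution mod 1151 exists.
Back-substitute for the Bézout coefficients:
1 = 21 − 4·5
1 = −4·26 + 5·21
1 = 5·125 − 24·26
1 = −24·1151 + 221·125
So 125·(221) ≡ 1 (mod 1151), giving 125⁻¹ ≡ 221.
x ≡ 125⁻¹·951 ≡ 221·951 ≡ 689 (mod 1151).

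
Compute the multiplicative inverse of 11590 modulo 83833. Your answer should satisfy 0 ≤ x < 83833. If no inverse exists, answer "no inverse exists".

gcd(83833, 11590) by repeated division:
83833 = 7·11590 + 2703
11590 = 4·2703 + 778
2703 = 3·778 + 369
778 = 2·369 + 40
369 = 9·40 + 9
40 = 4·9 + 4
9 = 2·4 + 1
4 = 4·1 + 0
The gcd is 1. Working backward:
1 = 9 − 2·4
1 = −2·40 + 9·9
1 = 9·369 − 83·40
1 = −83·778 + 175·369
1 = 175·2703 − 608·778
1 = −608·11590 + 2607·2703
1 = 2607·83833 − 18857·11590
Hence 11590⁻¹ ≡ -18857 ≡ 64976 (mod 83833).

64976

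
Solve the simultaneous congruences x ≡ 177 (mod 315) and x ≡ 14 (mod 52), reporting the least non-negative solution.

4902

Write x = 177 + 315·k. Then 315·k ≡ 14 − 177 ≡ 45 (mod 52).
Need 315⁻¹ mod 52. Extended Euclid on (52, 3):
52 = 17·3 + 1
3 = 3·1 + 0
Back-substitute:
1 = 52 − 17·3
315⁻¹ ≡ 35 (mod 52), so k ≡ 35·45 ≡ 15 (mod 52).
x = 177 + 315·15 = 4902.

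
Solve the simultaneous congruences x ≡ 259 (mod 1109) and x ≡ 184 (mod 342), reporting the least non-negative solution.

223168

Write x = 259 + 1109·k. Then 1109·k ≡ 184 − 259 ≡ 267 (mod 342).
Need 1109⁻¹ mod 342. Extended Euclid on (342, 83):
342 = 4·83 + 10
83 = 8·10 + 3
10 = 3·3 + 1
3 = 3·1 + 0
Back-substitute:
1 = 10 − 3·3
1 = −3·83 + 25·10
1 = 25·342 − 103·83
1109⁻¹ ≡ 239 (mod 342), so k ≡ 239·267 ≡ 201 (mod 342).
x = 259 + 1109·201 = 223168.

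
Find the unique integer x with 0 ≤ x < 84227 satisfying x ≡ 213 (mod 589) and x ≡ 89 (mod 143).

35553

Write x = 213 + 589·k. Then 589·k ≡ 89 − 213 ≡ 19 (mod 143).
Need 589⁻¹ mod 143. Extended Euclid on (143, 17):
143 = 8×17 + 7
17 = 2×7 + 3
7 = 2×3 + 1
3 = 3×1 + 0
Back-substitute:
1 = 7 − 2·3
1 = −2·17 + 5·7
1 = 5·143 − 42·17
589⁻¹ ≡ 101 (mod 143), so k ≡ 101·19 ≡ 60 (mod 143).
x = 213 + 589·60 = 35553.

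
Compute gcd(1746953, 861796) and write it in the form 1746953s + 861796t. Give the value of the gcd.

Apply Euclid's algorithm to 1746953 and 861796:
1746953 = 2×861796 + 23361
861796 = 36×23361 + 20800
23361 = 1×20800 + 2561
20800 = 8×2561 + 312
2561 = 8×312 + 65
312 = 4×65 + 52
65 = 1×52 + 13
52 = 4×13 + 0
gcd(1746953, 861796) = 13.
Express as a combination:
13 = 65 − 52
13 = −312 + 5·65
13 = 5·2561 − 41·312
13 = −41·20800 + 333·2561
13 = 333·23361 − 374·20800
13 = −374·861796 + 13797·23361
13 = 13797·1746953 − 27968·861796
So 13 = (13797)·1746953 + (-27968)·861796.

13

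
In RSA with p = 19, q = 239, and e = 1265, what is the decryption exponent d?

φ(n) = (p−1)(q−1) = 18·238 = 4284.
Need d with 1265·d ≡ 1 (mod 4284). Apply the extended Euclidean algorithm:
4284 = 3*1265 + 489
1265 = 2*489 + 287
489 = 1*287 + 202
287 = 1*202 + 85
202 = 2*85 + 32
85 = 2*32 + 21
32 = 1*21 + 11
21 = 1*11 + 10
11 = 1*10 + 1
10 = 10*1 + 0
Back-substitute:
1 = 11 − 10
1 = −21 + 2·11
1 = 2·32 − 3·21
1 = −3·85 + 8·32
1 = 8·202 − 19·85
1 = −19·287 + 27·202
1 = 27·489 − 46·287
1 = −46·1265 + 119·489
1 = 119·4284 − 403·1265
So 1265·(-403) ≡ 1 (mod 4284), hence d ≡ -403 ≡ 3881 (mod 4284).

3881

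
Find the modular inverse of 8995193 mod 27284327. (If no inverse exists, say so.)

Apply the Euclidean algorithm to 27284327 and 8995193:
27284327 = 3·8995193 + 298748
8995193 = 30·298748 + 32753
298748 = 9·32753 + 3971
32753 = 8·3971 + 985
3971 = 4·985 + 31
985 = 31·31 + 24
31 = 1·24 + 7
24 = 3·7 + 3
7 = 2·3 + 1
3 = 3·1 + 0
Since gcd(8995193, 27284327) = 1, back-substitute to write 1 as a combination:
1 = 7 − 2·3
1 = −2·24 + 7·7
1 = 7·31 − 9·24
1 = −9·985 + 286·31
1 = 286·3971 − 1153·985
1 = −1153·32753 + 9510·3971
1 = 9510·298748 − 86743·32753
1 = −86743·8995193 + 2611800·298748
1 = 2611800·27284327 − 7922143·8995193
Hence 8995193⁻¹ ≡ -7922143 ≡ 19362184 (mod 27284327).

19362184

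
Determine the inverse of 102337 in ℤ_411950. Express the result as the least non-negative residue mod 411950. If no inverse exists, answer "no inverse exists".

gcd(411950, 102337) by repeated division:
411950 = 4*102337 + 2602
102337 = 39*2602 + 859
2602 = 3*859 + 25
859 = 34*25 + 9
25 = 2*9 + 7
9 = 1*7 + 2
7 = 3*2 + 1
2 = 2*1 + 0
The gcd is 1. Working backward:
1 = 7 − 3·2
1 = −3·9 + 4·7
1 = 4·25 − 11·9
1 = −11·859 + 378·25
1 = 378·2602 − 1145·859
1 = −1145·102337 + 45033·2602
1 = 45033·411950 − 181277·102337
Hence 102337⁻¹ ≡ -181277 ≡ 230673 (mod 411950).

230673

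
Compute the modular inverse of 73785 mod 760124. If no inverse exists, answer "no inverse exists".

gcd(760124, 73785) by repeated division:
760124 = 10*73785 + 22274
73785 = 3*22274 + 6963
22274 = 3*6963 + 1385
6963 = 5*1385 + 38
1385 = 36*38 + 17
38 = 2*17 + 4
17 = 4*4 + 1
4 = 4*1 + 0
The gcd is 1. Working backward:
1 = 17 − 4·4
1 = −4·38 + 9·17
1 = 9·1385 − 328·38
1 = −328·6963 + 1649·1385
1 = 1649·22274 − 5275·6963
1 = −5275·73785 + 17474·22274
1 = 17474·760124 − 180015·73785
Hence 73785⁻¹ ≡ -180015 ≡ 580109 (mod 760124).

580109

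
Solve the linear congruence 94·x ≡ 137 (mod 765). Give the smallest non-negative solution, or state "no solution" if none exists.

563

First find gcd(94, 765):
765 = 8·94 + 13
94 = 7·13 + 3
13 = 4·3 + 1
3 = 3·1 + 0
gcd = 1, so a unique solution mod 765 exists.
Back-substitute for the Bézout coefficients:
1 = 13 − 4·3
1 = −4·94 + 29·13
1 = 29·765 − 236·94
So 94·(-236) ≡ 1 (mod 765), giving 94⁻¹ ≡ 529.
x ≡ 94⁻¹·137 ≡ 529·137 ≡ 563 (mod 765).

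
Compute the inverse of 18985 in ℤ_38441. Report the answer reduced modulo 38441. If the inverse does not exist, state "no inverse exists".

1061

Run Euclid on (38441, 18985):
38441 = 2·18985 + 471
18985 = 40·471 + 145
471 = 3·145 + 36
145 = 4·36 + 1
36 = 36·1 + 0
The gcd is 1. Working backward:
1 = 145 − 4·36
1 = −4·471 + 13·145
1 = 13·18985 − 524·471
1 = −524·38441 + 1061·18985
So 18985·1061 ≡ 1 (mod 38441).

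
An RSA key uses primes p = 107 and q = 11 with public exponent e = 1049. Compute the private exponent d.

289

φ(n) = (p−1)(q−1) = 106·10 = 1060.
Need d with 1049·d ≡ 1 (mod 1060). Apply the extended Euclidean algorithm:
1060 = 1×1049 + 11
1049 = 95×11 + 4
11 = 2×4 + 3
4 = 1×3 + 1
3 = 3×1 + 0
Back-substitute:
1 = 4 − 3
1 = −11 + 3·4
1 = 3·1049 − 286·11
1 = −286·1060 + 289·1049
So 1049·289 ≡ 1 (mod 1060), hence d = 289.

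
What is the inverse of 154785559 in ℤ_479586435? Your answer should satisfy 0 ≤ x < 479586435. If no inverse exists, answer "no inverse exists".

431842894

gcd(479586435, 154785559) by repeated division:
479586435 = 3*154785559 + 15229758
154785559 = 10*15229758 + 2487979
15229758 = 6*2487979 + 301884
2487979 = 8*301884 + 72907
301884 = 4*72907 + 10256
72907 = 7*10256 + 1115
10256 = 9*1115 + 221
1115 = 5*221 + 10
221 = 22*10 + 1
10 = 10*1 + 0
Since gcd(154785559, 479586435) = 1, back-substitute to write 1 as a combination:
1 = 221 − 22·10
1 = −22·1115 + 111·221
1 = 111·10256 − 1021·1115
1 = −1021·72907 + 7258·10256
1 = 7258·301884 − 30053·72907
1 = −30053·2487979 + 247682·301884
1 = 247682·15229758 − 1516145·2487979
1 = −1516145·154785559 + 15409132·15229758
1 = 15409132·479586435 − 47743541·154785559
Hence 154785559⁻¹ ≡ -47743541 ≡ 431842894 (mod 479586435).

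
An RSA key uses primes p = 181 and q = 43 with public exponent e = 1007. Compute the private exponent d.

φ(n) = (p−1)(q−1) = 180·42 = 7560.
Need d with 1007·d ≡ 1 (mod 7560). Apply the extended Euclidean algorithm:
7560 = 7×1007 + 511
1007 = 1×511 + 496
511 = 1×496 + 15
496 = 33×15 + 1
15 = 15×1 + 0
Back-substitute:
1 = 496 − 33·15
1 = −33·511 + 34·496
1 = 34·1007 − 67·511
1 = −67·7560 + 503·1007
So 1007·503 ≡ 1 (mod 7560), hence d = 503.

503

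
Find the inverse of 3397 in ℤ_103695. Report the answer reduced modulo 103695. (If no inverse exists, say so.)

90508

Apply the Euclidean algorithm to 103695 and 3397:
103695 = 30×3397 + 1785
3397 = 1×1785 + 1612
1785 = 1×1612 + 173
1612 = 9×173 + 55
173 = 3×55 + 8
55 = 6×8 + 7
8 = 1×7 + 1
7 = 7×1 + 0
Since gcd(3397, 103695) = 1, back-substitute to write 1 as a combination:
1 = 8 − 7
1 = −55 + 7·8
1 = 7·173 − 22·55
1 = −22·1612 + 205·173
1 = 205·1785 − 227·1612
1 = −227·3397 + 432·1785
1 = 432·103695 − 13187·3397
Thus 3397·(-13187) ≡ 1 (mod 103695); reducing, -13187 mod 103695 = 90508.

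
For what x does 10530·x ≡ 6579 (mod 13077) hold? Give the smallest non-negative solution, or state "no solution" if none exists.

1358

First find gcd(10530, 13077):
13077 = 1*10530 + 2547
10530 = 4*2547 + 342
2547 = 7*342 + 153
342 = 2*153 + 36
153 = 4*36 + 9
36 = 4*9 + 0
gcd = 9 and 9 | 6579, so solutions exist. Divide through by 9: 1170x ≡ 731 (mod 1453).
Now find 1170⁻¹ mod 1453:
1453 = 1×1170 + 283
1170 = 4×283 + 38
283 = 7×38 + 17
38 = 2×17 + 4
17 = 4×4 + 1
4 = 4×1 + 0
Back-substitute:
1 = 17 − 4·4
1 = −4·38 + 9·17
1 = 9·283 − 67·38
1 = −67·1170 + 277·283
1 = 277·1453 − 344·1170
So 1170·(-344) ≡ 1 (mod 1453), i.e. 1170⁻¹ ≡ 1109.
Then x ≡ 1109·731 ≡ 1358 (mod 1453); the smallest non-negative solution is x = 1358.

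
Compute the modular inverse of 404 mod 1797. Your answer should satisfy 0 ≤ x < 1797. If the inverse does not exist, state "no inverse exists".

Run Euclid on (1797, 404):
1797 = 4*404 + 181
404 = 2*181 + 42
181 = 4*42 + 13
42 = 3*13 + 3
13 = 4*3 + 1
3 = 3*1 + 0
gcd = 1, so the inverse exists. Back-substitute:
1 = 13 − 4·3
1 = −4·42 + 13·13
1 = 13·181 − 56·42
1 = −56·404 + 125·181
1 = 125·1797 − 556·404
Hence 404⁻¹ ≡ -556 ≡ 1241 (mod 1797).

1241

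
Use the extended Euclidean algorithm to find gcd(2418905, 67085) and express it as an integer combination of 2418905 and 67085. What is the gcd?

Euclidean algorithm:
2418905 = 36×67085 + 3845
67085 = 17×3845 + 1720
3845 = 2×1720 + 405
1720 = 4×405 + 100
405 = 4×100 + 5
100 = 20×5 + 0
gcd(2418905, 67085) = 5.
Express as a combination:
5 = 405 − 4·100
5 = −4·1720 + 17·405
5 = 17·3845 − 38·1720
5 = −38·67085 + 663·3845
5 = 663·2418905 − 23906·67085
So 5 = (663)·2418905 + (-23906)·67085.

5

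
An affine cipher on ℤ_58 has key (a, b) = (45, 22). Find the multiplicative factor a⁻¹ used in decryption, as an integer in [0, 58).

49

Run Euclid on (58, 45):
58 = 1*45 + 13
45 = 3*13 + 6
13 = 2*6 + 1
6 = 6*1 + 0
gcd = 1, so the inverse exists. Back-substitute:
1 = 13 − 2·6
1 = −2·45 + 7·13
1 = 7·58 − 9·45
So 45·(-9) ≡ 1 (mod 58), and -9 ≡ 49 (mod 58).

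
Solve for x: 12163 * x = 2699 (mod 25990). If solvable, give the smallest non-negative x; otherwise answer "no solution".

First find gcd(12163, 25990):
25990 = 2×12163 + 1664
12163 = 7×1664 + 515
1664 = 3×515 + 119
515 = 4×119 + 39
119 = 3×39 + 2
39 = 19×2 + 1
2 = 2×1 + 0
gcd = 1, so a unique solution mod 25990 exists.
Back-substitute for the Bézout coefficients:
1 = 39 − 19·2
1 = −19·119 + 58·39
1 = 58·515 − 251·119
1 = −251·1664 + 811·515
1 = 811·12163 − 5928·1664
1 = −5928·25990 + 12667·12163
So 12163·(12667) ≡ 1 (mod 25990), giving 12163⁻¹ ≡ 12667.
x ≡ 12163⁻¹·2699 ≡ 12667·2699 ≡ 11383 (mod 25990).

11383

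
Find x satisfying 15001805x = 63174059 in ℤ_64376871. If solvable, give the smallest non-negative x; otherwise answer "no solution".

First find gcd(15001805, 64376871):
64376871 = 4·15001805 + 4369651
15001805 = 3·4369651 + 1892852
4369651 = 2·1892852 + 583947
1892852 = 3·583947 + 141011
583947 = 4·141011 + 19903
141011 = 7·19903 + 1690
19903 = 11·1690 + 1313
1690 = 1·1313 + 377
1313 = 3·377 + 182
377 = 2·182 + 13
182 = 14·13 + 0
gcd = 13 and 13 | 63174059, so solutions exist. Divide through by 13: 1153985x ≡ 4859543 (mod 4952067).
Now find 1153985⁻¹ mod 4952067:
4952067 = 4·1153985 + 336127
1153985 = 3·336127 + 145604
336127 = 2·145604 + 44919
145604 = 3·44919 + 10847
44919 = 4·10847 + 1531
10847 = 7·1531 + 130
1531 = 11·130 + 101
130 = 1·101 + 29
101 = 3·29 + 14
29 = 2·14 + 1
14 = 14·1 + 0
Back-substitute:
1 = 29 − 2·14
1 = −2·101 + 7·29
1 = 7·130 − 9·101
1 = −9·1531 + 106·130
1 = 106·10847 − 751·1531
1 = −751·44919 + 3110·10847
1 = 3110·145604 − 10081·44919
1 = −10081·336127 + 23272·145604
1 = 23272·1153985 − 79897·336127
1 = −79897·4952067 + 342860·1153985
So 1153985⁻¹ ≡ 342860 (mod 4952067).
Then x ≡ 342860·4859543 ≡ 162562 (mod 4952067); the smallest non-negative solution is x = 162562.

162562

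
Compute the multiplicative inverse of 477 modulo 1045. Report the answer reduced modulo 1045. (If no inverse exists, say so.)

Apply the Euclidean algorithm to 1045 and 477:
1045 = 2·477 + 91
477 = 5·91 + 22
91 = 4·22 + 3
22 = 7·3 + 1
3 = 3·1 + 0
The gcd is 1. Working backward:
1 = 22 − 7·3
1 = −7·91 + 29·22
1 = 29·477 − 152·91
1 = −152·1045 + 333·477
So 477·333 ≡ 1 (mod 1045).

333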